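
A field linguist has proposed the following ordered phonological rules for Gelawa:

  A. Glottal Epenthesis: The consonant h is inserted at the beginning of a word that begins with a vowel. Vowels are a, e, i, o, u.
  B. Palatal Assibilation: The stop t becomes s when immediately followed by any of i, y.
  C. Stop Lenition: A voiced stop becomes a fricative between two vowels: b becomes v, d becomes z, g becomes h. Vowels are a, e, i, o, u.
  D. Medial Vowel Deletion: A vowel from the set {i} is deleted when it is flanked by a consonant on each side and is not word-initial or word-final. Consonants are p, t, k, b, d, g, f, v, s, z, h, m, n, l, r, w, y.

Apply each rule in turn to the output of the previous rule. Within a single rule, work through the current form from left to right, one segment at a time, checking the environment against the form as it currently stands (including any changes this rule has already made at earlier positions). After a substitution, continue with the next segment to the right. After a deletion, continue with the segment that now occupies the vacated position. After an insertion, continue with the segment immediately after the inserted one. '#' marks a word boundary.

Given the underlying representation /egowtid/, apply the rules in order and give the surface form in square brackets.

A Glottal Epenthesis: [egowtid] → [hegowtid]
B Palatal Assibilation: [hegowtid] → [hegowsid]
C Stop Lenition: [hegowsid] → [hehowsid]
D Medial Vowel Deletion: [hehowsid] → [hehowsd]

[hehowsd]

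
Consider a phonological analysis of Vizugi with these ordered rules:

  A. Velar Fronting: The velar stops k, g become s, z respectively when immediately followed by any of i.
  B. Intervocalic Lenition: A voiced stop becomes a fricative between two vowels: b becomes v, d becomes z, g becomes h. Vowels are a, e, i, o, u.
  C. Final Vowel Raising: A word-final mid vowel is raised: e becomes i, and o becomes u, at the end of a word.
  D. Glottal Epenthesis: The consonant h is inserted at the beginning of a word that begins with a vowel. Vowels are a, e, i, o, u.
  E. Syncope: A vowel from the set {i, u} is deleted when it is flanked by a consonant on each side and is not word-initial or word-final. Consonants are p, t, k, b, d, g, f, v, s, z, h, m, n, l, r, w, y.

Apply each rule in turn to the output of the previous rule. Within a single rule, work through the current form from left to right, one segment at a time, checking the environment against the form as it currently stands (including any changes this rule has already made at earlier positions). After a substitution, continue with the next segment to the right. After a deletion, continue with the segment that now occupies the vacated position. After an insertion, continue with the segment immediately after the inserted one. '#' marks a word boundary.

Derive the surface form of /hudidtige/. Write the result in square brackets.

[hzdthi]

A Velar Fronting: no change — [hudidtige]
B Intervocalic Lenition: [hudidtige] → [huzidtihe]
C Final Vowel Raising: [huzidtihe] → [huzidtihi]
D Glottal Epenthesis: no change — [huzidtihi]
E Syncope: [huzidtihi] → [hzdthi]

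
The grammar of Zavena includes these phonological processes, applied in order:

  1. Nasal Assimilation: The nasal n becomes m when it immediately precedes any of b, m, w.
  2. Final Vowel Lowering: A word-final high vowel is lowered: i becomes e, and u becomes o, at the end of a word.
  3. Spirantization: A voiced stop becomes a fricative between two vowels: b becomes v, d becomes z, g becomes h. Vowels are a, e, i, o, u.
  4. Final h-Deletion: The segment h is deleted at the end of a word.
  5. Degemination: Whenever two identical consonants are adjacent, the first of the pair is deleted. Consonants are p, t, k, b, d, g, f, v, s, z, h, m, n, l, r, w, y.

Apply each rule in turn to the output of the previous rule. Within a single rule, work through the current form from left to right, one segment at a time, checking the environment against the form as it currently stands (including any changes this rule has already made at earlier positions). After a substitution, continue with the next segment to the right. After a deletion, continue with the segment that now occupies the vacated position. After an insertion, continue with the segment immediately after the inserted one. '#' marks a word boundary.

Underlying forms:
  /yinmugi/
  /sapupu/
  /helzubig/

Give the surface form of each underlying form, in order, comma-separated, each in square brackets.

/yinmugi/:
  1 Nasal Assimilation: [yinmugi] → [yimmugi]
  2 Final Vowel Lowering: [yimmugi] → [yimmuge]
  3 Spirantization: [yimmuge] → [yimmuhe]
  4 Final h-Deletion: no change — [yimmuhe]
  5 Degemination: [yimmuhe] → [yimuhe]
/sapupu/:
  1 Nasal Assimilation: no change — [sapupu]
  2 Final Vowel Lowering: [sapupu] → [sapupo]
  3 Spirantization: no change — [sapupo]
  4 Final h-Deletion: no change — [sapupo]
  5 Degemination: no change — [sapupo]
/helzubig/:
  1 Nasal Assimilation: no change — [helzubig]
  2 Final Vowel Lowering: no change — [helzubig]
  3 Spirantization: [helzubig] → [helzuvig]
  4 Final h-Deletion: no change — [helzuvig]
  5 Degemination: no change — [helzuvig]

[yimuhe], [sapupo], [helzuvig]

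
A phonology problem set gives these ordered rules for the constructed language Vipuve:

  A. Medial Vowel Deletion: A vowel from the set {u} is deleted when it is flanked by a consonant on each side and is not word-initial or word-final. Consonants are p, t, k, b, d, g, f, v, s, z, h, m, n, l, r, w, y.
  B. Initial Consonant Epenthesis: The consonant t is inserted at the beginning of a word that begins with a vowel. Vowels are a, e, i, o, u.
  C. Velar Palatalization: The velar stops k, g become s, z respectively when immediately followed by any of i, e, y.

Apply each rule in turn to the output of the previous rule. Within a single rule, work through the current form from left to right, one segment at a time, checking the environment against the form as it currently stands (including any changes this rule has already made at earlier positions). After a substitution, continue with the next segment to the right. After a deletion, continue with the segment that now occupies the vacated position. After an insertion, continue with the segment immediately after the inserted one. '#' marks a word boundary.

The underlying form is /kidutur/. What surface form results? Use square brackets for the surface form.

[sidtr]

A Medial Vowel Deletion: [kidutur] → [kidtr]
B Initial Consonant Epenthesis: no change — [kidtr]
C Velar Palatalization: [kidtr] → [sidtr]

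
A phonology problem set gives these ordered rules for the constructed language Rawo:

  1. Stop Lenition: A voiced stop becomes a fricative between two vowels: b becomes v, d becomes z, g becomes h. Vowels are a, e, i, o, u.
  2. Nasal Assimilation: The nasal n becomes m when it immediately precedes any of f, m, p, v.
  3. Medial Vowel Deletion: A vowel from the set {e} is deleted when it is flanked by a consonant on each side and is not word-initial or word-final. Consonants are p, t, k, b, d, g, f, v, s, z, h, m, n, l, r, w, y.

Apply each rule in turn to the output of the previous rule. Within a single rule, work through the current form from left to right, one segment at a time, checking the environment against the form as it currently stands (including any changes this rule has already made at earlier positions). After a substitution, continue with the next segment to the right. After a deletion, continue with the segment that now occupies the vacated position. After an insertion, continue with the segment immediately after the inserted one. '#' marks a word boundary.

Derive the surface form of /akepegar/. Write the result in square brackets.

1 Stop Lenition: [akepegar] → [akepehar]
2 Nasal Assimilation: no change — [akepehar]
3 Medial Vowel Deletion: [akepehar] → [akphar]

[akphar]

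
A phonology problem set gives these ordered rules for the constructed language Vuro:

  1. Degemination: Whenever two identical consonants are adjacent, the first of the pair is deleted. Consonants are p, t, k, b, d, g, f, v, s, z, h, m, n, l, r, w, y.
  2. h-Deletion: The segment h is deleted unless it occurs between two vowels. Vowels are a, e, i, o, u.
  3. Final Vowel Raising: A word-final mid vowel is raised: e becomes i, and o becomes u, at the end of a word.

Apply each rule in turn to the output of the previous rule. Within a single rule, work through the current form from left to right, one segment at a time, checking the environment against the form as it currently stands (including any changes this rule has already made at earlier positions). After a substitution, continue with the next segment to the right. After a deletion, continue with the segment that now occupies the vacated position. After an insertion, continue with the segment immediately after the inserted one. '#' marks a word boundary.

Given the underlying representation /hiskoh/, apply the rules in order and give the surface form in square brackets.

[isku]

1 Degemination: no change — [hiskoh]
2 h-Deletion: [hiskoh] → [isko]
3 Final Vowel Raising: [isko] → [isku]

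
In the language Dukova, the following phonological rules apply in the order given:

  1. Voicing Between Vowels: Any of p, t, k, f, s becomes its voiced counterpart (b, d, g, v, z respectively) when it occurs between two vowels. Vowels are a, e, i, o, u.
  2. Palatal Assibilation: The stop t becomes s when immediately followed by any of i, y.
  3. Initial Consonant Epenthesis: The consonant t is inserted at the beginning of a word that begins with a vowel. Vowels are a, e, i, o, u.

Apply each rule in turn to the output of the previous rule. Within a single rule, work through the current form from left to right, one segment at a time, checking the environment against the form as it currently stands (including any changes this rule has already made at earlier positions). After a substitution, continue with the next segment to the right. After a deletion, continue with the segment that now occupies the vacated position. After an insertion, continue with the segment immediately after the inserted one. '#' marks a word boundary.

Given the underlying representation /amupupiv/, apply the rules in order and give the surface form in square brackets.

[tamububiv]

1 Voicing Between Vowels: [amupupiv] → [amububiv]
2 Palatal Assibilation: no change — [amububiv]
3 Initial Consonant Epenthesis: [amububiv] → [tamububiv]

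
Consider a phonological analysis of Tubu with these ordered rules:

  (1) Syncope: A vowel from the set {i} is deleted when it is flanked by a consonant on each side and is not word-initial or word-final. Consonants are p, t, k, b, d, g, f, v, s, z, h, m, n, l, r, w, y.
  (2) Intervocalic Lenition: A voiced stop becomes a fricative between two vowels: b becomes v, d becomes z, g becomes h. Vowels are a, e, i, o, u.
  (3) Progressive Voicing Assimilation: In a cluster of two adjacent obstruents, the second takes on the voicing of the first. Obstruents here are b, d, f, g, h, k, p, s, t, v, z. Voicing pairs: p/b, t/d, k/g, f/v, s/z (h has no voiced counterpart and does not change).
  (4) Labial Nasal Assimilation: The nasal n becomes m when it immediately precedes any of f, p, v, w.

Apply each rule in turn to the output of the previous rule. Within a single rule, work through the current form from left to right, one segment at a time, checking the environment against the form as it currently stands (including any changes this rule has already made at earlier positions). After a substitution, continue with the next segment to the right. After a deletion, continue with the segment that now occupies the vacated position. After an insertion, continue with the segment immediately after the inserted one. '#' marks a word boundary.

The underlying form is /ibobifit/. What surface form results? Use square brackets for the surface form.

(1) Syncope: [ibobifit] → [ibobft]
(2) Intervocalic Lenition: [ibobft] → [ivobft]
(3) Progressive Voicing Assimilation: [ivobft] → [ivobvd]
(4) Labial Nasal Assimilation: no change — [ivobvd]

[ivobvd]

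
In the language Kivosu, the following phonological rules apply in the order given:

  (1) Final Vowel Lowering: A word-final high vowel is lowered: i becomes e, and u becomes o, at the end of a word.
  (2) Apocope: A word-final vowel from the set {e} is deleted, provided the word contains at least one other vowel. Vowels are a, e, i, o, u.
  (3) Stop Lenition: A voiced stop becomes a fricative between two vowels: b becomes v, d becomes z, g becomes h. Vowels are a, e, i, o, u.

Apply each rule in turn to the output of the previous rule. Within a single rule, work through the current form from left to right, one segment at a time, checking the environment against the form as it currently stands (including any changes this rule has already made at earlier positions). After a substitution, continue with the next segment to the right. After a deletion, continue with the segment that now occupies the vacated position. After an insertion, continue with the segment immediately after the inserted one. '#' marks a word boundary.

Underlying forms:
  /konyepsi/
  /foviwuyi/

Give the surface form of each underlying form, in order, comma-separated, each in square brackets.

[konyeps], [foviwuy]

/konyepsi/:
  (1) Final Vowel Lowering: [konyepsi] → [konyepse]
  (2) Apocope: [konyepse] → [konyeps]
  (3) Stop Lenition: no change — [konyeps]
/foviwuyi/:
  (1) Final Vowel Lowering: [foviwuyi] → [foviwuye]
  (2) Apocope: [foviwuye] → [foviwuy]
  (3) Stop Lenition: no change — [foviwuy]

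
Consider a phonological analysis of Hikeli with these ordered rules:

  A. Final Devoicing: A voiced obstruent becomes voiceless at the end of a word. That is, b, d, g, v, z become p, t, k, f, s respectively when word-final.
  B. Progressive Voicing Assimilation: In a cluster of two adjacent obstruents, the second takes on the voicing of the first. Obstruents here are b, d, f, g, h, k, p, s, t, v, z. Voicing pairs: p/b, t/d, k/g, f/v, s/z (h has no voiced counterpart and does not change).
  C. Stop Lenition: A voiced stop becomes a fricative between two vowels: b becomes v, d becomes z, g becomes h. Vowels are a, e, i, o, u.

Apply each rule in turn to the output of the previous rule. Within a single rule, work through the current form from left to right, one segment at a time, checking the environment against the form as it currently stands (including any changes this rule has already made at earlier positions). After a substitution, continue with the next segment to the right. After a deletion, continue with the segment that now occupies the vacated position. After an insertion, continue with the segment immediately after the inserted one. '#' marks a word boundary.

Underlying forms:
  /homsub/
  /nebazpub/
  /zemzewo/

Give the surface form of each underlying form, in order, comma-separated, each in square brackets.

/homsub/:
  A Final Devoicing: [homsub] → [homsup]
  B Progressive Voicing Assimilation: no change — [homsup]
  C Stop Lenition: no change — [homsup]
/nebazpub/:
  A Final Devoicing: [nebazpub] → [nebazpup]
  B Progressive Voicing Assimilation: [nebazpup] → [nebazbup]
  C Stop Lenition: [nebazbup] → [nevazbup]
/zemzewo/:
  A Final Devoicing: no change — [zemzewo]
  B Progressive Voicing Assimilation: no change — [zemzewo]
  C Stop Lenition: no change — [zemzewo]

[homsup], [nevazbup], [zemzewo]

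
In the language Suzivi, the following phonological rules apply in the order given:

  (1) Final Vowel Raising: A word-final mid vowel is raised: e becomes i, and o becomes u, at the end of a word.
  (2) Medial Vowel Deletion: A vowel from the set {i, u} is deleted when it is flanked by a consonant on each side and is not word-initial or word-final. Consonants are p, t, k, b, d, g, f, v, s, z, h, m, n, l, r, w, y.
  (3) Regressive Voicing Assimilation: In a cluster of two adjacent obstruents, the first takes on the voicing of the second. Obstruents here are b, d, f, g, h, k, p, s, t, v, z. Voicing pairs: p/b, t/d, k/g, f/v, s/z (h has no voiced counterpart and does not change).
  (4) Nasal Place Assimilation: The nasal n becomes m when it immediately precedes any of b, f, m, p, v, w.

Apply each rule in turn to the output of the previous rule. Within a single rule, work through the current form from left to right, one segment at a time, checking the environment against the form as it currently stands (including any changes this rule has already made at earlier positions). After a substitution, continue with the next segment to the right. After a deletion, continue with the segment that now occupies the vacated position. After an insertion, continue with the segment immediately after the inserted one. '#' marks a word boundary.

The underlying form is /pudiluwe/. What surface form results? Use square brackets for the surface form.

[bdlwi]

(1) Final Vowel Raising: [pudiluwe] → [pudiluwi]
(2) Medial Vowel Deletion: [pudiluwi] → [pdlwi]
(3) Regressive Voicing Assimilation: [pdlwi] → [bdlwi]
(4) Nasal Place Assimilation: no change — [bdlwi]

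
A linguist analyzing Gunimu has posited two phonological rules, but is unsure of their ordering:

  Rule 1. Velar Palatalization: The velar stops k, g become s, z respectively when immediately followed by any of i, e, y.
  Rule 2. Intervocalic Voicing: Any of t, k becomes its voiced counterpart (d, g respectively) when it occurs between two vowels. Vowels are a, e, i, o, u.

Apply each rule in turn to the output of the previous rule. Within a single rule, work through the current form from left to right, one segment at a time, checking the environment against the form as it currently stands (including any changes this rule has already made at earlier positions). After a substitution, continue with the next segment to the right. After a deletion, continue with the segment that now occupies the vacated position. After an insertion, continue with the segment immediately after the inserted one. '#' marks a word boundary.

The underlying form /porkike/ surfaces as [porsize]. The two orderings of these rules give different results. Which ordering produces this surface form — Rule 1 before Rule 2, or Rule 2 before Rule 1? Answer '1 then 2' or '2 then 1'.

2 then 1

Order 1 then 2:
  1 Velar Palatalization: [porkike] → [porsise]
  2 Intervocalic Voicing: no change — [porsise]
  result: [porsise]
Order 2 then 1:
  2 Intervocalic Voicing: [porkike] → [porkige]
  1 Velar Palatalization: [porkige] → [porsize]
  result: [porsize]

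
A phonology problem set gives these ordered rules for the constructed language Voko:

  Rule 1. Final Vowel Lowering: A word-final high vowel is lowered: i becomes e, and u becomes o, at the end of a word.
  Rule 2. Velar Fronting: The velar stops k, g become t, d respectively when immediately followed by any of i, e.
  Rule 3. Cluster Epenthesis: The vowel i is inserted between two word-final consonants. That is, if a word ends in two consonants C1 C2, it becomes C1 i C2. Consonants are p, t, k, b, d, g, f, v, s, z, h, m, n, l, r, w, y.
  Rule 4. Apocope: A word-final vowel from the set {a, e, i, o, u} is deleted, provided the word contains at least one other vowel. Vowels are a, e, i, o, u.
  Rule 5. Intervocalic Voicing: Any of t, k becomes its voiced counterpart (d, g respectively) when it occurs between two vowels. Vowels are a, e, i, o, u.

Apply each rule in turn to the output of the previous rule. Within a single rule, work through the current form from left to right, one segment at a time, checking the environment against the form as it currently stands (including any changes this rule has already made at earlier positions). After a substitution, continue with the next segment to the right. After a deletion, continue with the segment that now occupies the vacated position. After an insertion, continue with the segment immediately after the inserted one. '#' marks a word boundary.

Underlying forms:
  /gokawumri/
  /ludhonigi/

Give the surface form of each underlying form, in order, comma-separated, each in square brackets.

[gogawumr], [ludhonid]

/gokawumri/:
  Rule 1 Final Vowel Lowering: [gokawumri] → [gokawumre]
  Rule 2 Velar Fronting: no change — [gokawumre]
  Rule 3 Cluster Epenthesis: no change — [gokawumre]
  Rule 4 Apocope: [gokawumre] → [gokawumr]
  Rule 5 Intervocalic Voicing: [gokawumr] → [gogawumr]
/ludhonigi/:
  Rule 1 Final Vowel Lowering: [ludhonigi] → [ludhonige]
  Rule 2 Velar Fronting: [ludhonige] → [ludhonide]
  Rule 3 Cluster Epenthesis: no change — [ludhonide]
  Rule 4 Apocope: [ludhonide] → [ludhonid]
  Rule 5 Intervocalic Voicing: no change — [ludhonid]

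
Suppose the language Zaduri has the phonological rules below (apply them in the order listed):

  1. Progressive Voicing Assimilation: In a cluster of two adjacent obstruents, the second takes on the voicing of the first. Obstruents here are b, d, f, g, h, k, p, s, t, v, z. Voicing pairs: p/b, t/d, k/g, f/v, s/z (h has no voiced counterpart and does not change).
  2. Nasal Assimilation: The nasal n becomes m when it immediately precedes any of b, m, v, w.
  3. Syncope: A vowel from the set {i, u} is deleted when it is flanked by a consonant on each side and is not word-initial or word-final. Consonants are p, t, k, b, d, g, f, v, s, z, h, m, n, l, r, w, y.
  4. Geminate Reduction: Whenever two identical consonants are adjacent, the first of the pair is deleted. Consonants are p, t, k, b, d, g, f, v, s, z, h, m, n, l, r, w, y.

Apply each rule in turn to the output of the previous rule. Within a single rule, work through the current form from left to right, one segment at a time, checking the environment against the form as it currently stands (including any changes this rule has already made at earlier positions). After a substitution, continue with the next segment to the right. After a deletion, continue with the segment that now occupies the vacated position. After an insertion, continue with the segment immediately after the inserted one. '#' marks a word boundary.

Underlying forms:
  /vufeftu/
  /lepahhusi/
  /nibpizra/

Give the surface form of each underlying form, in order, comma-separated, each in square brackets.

/vufeftu/:
  1 Progressive Voicing Assimilation: no change — [vufeftu]
  2 Nasal Assimilation: no change — [vufeftu]
  3 Syncope: [vufeftu] → [vfeftu]
  4 Geminate Reduction: no change — [vfeftu]
/lepahhusi/:
  1 Progressive Voicing Assimilation: no change — [lepahhusi]
  2 Nasal Assimilation: no change — [lepahhusi]
  3 Syncope: [lepahhusi] → [lepahhsi]
  4 Geminate Reduction: [lepahhsi] → [lepahsi]
/nibpizra/:
  1 Progressive Voicing Assimilation: [nibpizra] → [nibbizra]
  2 Nasal Assimilation: no change — [nibbizra]
  3 Syncope: [nibbizra] → [nbbzra]
  4 Geminate Reduction: [nbbzra] → [nbzra]

[vfeftu], [lepahsi], [nbzra]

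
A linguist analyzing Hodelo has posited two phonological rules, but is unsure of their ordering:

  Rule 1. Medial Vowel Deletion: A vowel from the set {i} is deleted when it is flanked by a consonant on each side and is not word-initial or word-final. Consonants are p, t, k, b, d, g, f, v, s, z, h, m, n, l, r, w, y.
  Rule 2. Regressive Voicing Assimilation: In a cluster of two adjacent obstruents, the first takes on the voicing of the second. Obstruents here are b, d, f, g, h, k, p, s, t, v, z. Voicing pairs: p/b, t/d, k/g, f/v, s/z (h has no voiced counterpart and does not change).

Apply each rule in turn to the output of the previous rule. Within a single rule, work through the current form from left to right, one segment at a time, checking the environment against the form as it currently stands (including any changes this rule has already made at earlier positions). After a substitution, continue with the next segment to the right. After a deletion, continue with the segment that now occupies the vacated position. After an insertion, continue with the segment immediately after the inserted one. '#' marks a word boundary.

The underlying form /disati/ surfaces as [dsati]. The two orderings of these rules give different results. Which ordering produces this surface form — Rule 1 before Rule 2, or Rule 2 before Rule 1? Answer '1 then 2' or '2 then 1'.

Order 1 then 2:
  1 Medial Vowel Deletion: [disati] → [dsati]
  2 Regressive Voicing Assimilation: [dsati] → [tsati]
  result: [tsati]
Order 2 then 1:
  2 Regressive Voicing Assimilation: no change — [disati]
  1 Medial Vowel Deletion: [disati] → [dsati]
  result: [dsati]

2 then 1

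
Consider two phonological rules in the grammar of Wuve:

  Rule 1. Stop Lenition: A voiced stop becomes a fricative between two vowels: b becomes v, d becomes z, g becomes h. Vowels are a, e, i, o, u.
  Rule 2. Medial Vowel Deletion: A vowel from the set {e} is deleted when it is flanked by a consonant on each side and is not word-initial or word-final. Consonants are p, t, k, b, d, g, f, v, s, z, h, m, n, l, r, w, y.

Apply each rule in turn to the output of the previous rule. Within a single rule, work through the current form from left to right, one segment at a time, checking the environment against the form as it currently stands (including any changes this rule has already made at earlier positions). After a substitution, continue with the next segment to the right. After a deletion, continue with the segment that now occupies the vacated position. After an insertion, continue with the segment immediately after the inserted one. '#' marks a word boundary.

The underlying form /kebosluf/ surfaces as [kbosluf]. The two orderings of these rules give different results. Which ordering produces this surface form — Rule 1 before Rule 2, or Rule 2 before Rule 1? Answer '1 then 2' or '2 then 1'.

2 then 1

Order 1 then 2:
  1 Stop Lenition: [kebosluf] → [kevosluf]
  2 Medial Vowel Deletion: [kevosluf] → [kvosluf]
  result: [kvosluf]
Order 2 then 1:
  2 Medial Vowel Deletion: [kebosluf] → [kbosluf]
  1 Stop Lenition: no change — [kbosluf]
  result: [kbosluf]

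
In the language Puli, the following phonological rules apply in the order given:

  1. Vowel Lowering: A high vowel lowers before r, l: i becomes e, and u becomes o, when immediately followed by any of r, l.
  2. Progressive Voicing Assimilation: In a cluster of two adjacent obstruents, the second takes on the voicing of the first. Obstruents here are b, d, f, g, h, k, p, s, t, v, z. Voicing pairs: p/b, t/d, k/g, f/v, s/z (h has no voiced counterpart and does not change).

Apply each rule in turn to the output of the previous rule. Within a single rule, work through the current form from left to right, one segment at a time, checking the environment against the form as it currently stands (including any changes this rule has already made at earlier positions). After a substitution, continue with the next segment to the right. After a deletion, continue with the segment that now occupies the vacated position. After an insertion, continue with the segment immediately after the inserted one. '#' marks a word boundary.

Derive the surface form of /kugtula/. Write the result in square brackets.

[kugdola]

1 Vowel Lowering: [kugtula] → [kugtola]
2 Progressive Voicing Assimilation: [kugtola] → [kugdola]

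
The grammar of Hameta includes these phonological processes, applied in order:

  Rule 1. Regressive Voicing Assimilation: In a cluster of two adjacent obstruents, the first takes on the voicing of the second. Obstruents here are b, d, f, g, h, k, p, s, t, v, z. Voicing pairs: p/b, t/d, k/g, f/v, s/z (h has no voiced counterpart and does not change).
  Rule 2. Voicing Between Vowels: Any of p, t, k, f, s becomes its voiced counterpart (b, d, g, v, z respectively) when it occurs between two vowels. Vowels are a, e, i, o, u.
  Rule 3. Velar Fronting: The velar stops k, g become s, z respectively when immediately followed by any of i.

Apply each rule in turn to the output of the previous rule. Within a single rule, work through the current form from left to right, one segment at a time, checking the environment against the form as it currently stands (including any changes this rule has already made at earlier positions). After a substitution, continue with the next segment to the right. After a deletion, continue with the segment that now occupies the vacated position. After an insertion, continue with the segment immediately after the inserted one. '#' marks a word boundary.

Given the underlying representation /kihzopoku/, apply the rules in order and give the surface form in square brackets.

Rule 1 Regressive Voicing Assimilation: no change — [kihzopoku]
Rule 2 Voicing Between Vowels: [kihzopoku] → [kihzobogu]
Rule 3 Velar Fronting: [kihzobogu] → [sihzobogu]

[sihzobogu]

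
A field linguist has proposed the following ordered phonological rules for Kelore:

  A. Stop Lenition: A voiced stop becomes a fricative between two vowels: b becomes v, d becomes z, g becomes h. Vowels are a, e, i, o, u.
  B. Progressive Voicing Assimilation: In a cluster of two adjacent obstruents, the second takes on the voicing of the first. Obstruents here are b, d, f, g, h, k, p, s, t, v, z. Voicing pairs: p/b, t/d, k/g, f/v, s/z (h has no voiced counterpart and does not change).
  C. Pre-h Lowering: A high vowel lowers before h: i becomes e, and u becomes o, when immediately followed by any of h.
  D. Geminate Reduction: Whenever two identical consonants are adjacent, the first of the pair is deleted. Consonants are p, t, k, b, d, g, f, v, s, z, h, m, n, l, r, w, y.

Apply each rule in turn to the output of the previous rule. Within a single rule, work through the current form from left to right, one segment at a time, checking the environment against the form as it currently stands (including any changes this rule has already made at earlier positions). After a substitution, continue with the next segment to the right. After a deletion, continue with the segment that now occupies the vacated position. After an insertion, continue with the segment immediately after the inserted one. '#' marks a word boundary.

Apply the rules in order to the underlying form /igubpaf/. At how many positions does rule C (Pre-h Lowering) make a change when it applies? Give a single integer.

1

A Stop Lenition: [igubpaf] → [ihubpaf]
B Progressive Voicing Assimilation: [ihubpaf] → [ihubbaf]
C Pre-h Lowering: [ihubbaf] → [ehubbaf]
D Geminate Reduction: [ehubbaf] → [ehubaf]
Rule C changed 1 position(s).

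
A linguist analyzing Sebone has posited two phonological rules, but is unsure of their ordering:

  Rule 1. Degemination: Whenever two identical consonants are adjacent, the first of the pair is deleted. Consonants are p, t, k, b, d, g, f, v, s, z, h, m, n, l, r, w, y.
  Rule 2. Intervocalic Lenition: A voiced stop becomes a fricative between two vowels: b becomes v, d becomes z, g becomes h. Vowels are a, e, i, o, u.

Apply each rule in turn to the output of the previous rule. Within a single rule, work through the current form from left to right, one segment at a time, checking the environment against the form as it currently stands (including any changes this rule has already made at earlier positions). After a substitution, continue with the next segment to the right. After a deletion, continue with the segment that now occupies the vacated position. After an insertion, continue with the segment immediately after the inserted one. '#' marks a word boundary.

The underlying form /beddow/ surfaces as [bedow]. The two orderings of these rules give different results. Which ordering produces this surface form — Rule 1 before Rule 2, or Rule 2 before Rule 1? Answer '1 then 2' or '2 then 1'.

Order 1 then 2:
  1 Degemination: [beddow] → [bedow]
  2 Intervocalic Lenition: [bedow] → [bezow]
  result: [bezow]
Order 2 then 1:
  2 Intervocalic Lenition: no change — [beddow]
  1 Degemination: [beddow] → [bedow]
  result: [bedow]

2 then 1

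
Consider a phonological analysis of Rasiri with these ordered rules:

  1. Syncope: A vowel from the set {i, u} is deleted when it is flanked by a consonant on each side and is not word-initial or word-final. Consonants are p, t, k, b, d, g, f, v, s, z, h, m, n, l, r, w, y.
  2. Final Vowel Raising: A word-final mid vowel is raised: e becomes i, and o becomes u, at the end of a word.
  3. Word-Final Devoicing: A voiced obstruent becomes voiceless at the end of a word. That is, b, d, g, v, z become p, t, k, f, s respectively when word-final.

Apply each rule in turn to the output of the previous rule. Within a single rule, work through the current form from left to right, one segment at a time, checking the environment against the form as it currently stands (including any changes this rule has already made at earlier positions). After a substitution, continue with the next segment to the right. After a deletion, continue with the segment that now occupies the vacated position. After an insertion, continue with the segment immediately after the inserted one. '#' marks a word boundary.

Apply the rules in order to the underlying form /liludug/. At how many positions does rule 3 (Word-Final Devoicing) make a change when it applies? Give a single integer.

1 Syncope: [liludug] → [lldg]
2 Final Vowel Raising: no change — [lldg]
3 Word-Final Devoicing: [lldg] → [lldk]
Rule 3 changed 1 position(s).

1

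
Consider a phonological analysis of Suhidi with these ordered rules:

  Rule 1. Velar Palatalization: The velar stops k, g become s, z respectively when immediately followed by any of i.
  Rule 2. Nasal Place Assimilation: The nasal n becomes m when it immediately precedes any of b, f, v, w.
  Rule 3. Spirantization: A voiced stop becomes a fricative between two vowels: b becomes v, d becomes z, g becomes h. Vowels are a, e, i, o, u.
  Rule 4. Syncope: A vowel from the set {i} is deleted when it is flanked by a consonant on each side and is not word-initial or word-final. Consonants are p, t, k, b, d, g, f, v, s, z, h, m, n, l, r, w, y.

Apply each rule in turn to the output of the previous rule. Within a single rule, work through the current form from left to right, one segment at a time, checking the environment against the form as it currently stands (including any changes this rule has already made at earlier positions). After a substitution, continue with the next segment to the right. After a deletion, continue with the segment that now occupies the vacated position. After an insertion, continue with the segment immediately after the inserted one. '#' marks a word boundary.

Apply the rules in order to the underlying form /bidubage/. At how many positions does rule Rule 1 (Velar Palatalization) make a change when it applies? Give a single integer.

0

Rule 1 Velar Palatalization: no change — [bidubage]
Rule 2 Nasal Place Assimilation: no change — [bidubage]
Rule 3 Spirantization: [bidubage] → [bizuvahe]
Rule 4 Syncope: [bizuvahe] → [bzuvahe]
Rule Rule 1 changed 0 position(s).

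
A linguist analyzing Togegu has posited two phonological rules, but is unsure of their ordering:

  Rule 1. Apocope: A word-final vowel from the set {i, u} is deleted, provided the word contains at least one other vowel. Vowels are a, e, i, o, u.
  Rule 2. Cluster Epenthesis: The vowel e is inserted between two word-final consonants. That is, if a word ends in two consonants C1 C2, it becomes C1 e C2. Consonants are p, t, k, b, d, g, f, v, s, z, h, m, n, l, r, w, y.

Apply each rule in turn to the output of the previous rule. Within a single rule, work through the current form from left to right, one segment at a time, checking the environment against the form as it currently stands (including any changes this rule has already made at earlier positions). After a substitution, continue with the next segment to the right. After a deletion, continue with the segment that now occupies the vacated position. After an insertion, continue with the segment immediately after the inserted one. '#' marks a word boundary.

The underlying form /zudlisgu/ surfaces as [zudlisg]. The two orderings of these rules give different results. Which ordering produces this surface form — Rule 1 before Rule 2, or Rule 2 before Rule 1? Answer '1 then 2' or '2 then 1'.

Order 1 then 2:
  1 Apocope: [zudlisgu] → [zudlisg]
  2 Cluster Epenthesis: [zudlisg] → [zudliseg]
  result: [zudliseg]
Order 2 then 1:
  2 Cluster Epenthesis: no change — [zudlisgu]
  1 Apocope: [zudlisgu] → [zudlisg]
  result: [zudlisg]

2 then 1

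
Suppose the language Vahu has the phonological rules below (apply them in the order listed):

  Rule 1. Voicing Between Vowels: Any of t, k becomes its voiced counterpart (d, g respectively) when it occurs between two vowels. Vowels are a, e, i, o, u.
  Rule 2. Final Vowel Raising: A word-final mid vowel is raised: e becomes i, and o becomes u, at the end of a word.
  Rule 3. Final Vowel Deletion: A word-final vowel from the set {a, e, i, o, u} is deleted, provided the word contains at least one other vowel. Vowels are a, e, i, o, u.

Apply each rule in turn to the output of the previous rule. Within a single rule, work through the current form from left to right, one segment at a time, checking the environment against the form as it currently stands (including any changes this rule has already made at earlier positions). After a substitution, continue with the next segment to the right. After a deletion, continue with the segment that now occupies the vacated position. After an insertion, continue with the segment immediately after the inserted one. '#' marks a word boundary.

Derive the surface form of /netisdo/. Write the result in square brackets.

Rule 1 Voicing Between Vowels: [netisdo] → [nedisdo]
Rule 2 Final Vowel Raising: [nedisdo] → [nedisdu]
Rule 3 Final Vowel Deletion: [nedisdu] → [nedisd]

[nedisd]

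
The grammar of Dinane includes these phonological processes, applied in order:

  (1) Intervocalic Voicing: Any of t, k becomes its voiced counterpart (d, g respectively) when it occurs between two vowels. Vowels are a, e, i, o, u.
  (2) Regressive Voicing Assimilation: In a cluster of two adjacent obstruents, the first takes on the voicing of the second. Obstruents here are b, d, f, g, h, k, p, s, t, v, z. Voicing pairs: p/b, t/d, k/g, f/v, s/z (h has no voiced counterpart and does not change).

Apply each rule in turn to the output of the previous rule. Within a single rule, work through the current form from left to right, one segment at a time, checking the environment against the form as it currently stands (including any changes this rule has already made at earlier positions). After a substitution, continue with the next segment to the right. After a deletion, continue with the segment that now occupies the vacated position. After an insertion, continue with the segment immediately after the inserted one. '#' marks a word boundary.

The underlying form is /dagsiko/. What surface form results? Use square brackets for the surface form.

(1) Intervocalic Voicing: [dagsiko] → [dagsigo]
(2) Regressive Voicing Assimilation: [dagsigo] → [daksigo]

[daksigo]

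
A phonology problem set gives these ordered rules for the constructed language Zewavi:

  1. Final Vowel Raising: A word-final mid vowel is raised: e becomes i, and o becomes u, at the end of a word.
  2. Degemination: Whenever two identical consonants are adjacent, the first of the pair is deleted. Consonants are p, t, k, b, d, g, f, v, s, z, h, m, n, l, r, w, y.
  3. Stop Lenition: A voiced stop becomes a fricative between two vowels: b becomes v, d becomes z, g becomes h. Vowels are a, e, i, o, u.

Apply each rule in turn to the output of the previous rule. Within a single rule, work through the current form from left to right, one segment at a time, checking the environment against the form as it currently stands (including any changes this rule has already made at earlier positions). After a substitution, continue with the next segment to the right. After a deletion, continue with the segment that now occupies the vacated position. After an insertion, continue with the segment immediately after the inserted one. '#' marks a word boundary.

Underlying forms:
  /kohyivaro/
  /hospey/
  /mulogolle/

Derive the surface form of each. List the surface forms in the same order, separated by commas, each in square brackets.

[kohyivaru], [hospey], [muloholi]

/kohyivaro/:
  1 Final Vowel Raising: [kohyivaro] → [kohyivaru]
  2 Degemination: no change — [kohyivaru]
  3 Stop Lenition: no change — [kohyivaru]
/hospey/:
  1 Final Vowel Raising: no change — [hospey]
  2 Degemination: no change — [hospey]
  3 Stop Lenition: no change — [hospey]
/mulogolle/:
  1 Final Vowel Raising: [mulogolle] → [mulogolli]
  2 Degemination: [mulogolli] → [mulogoli]
  3 Stop Lenition: [mulogoli] → [muloholi]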